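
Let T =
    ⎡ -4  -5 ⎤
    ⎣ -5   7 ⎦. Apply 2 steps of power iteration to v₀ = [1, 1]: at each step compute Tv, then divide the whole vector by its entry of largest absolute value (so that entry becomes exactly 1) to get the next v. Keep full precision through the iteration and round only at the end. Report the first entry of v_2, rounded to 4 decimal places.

0.4407

Tv0 = (-9.00000, 2.00000); divide by -9.00000 → v1 = (1.00000, -0.22222)
Tv1 = (-2.88889, -6.55556); divide by -6.55556 → v2 = (0.44068, 1.00000)
Requested entry of v2: 26/59 = 0.4407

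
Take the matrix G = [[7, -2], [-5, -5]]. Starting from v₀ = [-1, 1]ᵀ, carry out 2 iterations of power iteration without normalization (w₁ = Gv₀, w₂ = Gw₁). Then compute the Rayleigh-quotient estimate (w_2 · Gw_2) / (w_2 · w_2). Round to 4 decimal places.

6.2568

w1 = Gv₀ = (7·(-1) + (-2)·1; (-5)·(-1) + (-5)·1) = (-9, 0)
w2 = Gw1 = (7·(-9) + (-2)·0; (-5)·(-9) + (-5)·0) = (-63, 45)
Gw2 = (-531, 90)
w2·Gw2 = (-63)·(-531) + 45·90 = 37503; w2·w2 = (-63)·(-63) + 45·45 = 5994
λ ≈ 37503/5994 = 6.2568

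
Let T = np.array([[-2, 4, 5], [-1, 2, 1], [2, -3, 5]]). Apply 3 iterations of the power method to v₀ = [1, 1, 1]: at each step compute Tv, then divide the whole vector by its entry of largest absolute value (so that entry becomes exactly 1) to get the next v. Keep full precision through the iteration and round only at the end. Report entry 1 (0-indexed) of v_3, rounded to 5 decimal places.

0.09697

Tv0 = (7.000000, 2.000000, 4.000000); divide by 7.000000 → v1 = (1.000000, 0.285714, 0.571429)
Tv1 = (2.000000, 0.142857, 4.000000); divide by 4.000000 → v2 = (0.500000, 0.035714, 1.000000)
Tv2 = (4.142857, 0.571429, 5.892857); divide by 5.892857 → v3 = (0.703030, 0.096970, 1.000000)
Requested entry of v3: 16/165 = 0.09697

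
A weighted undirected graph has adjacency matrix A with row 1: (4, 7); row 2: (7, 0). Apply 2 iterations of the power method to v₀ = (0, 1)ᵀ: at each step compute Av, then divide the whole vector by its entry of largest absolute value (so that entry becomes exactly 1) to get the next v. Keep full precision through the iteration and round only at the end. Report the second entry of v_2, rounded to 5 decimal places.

Av0 = (7.000000, 0.000000); divide by 7.000000 → v1 = (1.000000, 0.000000)
Av1 = (4.000000, 7.000000); divide by 7.000000 → v2 = (0.571429, 1.000000)
Requested entry of v2: 49/49 = 1.00000

1.00000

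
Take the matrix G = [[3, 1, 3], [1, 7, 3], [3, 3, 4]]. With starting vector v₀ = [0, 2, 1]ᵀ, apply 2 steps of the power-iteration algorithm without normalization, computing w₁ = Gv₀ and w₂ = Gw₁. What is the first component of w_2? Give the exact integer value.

62

w1 = Gv₀ = (5, 17, 10)
w2 = Gw1 = (62, 154, 106)
The requested component of w2 is 62.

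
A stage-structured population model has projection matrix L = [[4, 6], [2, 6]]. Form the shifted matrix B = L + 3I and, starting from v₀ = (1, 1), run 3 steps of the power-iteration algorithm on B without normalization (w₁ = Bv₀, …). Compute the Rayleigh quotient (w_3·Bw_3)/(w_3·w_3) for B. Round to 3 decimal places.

11.632

B = L + 3I has rows (7, 6); (2, 9)
w1 = Bv₀ = (13, 11)
w2 = Bw1 = (157, 125)
w3 = Bw2 = (1849, 1439)
Bw3 = (21577, 16649)
w3·Bw3 = 63853784; w3·w3 = 5489522; μ ≈ 63853784/5489522 = 11.632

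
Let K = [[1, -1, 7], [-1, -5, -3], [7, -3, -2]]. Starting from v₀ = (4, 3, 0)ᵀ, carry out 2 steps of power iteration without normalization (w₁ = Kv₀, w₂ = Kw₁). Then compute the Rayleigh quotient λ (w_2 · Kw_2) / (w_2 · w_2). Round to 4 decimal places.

w1 = Kv₀ = (1, -19, 19)
w2 = Kw1 = (153, 37, 26)
Kw2 = (298, -416, 908)
w2·Kw2 = 153·298 + 37·(-416) + 26·908 = 53810; w2·w2 = 153·153 + 37·37 + 26·26 = 25454
λ ≈ 53810/25454 = 2.1140

2.1140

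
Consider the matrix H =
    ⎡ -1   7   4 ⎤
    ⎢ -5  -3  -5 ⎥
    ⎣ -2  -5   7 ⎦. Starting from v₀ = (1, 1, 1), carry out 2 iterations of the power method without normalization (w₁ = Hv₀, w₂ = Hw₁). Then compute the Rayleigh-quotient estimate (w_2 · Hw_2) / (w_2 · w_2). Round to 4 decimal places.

w1 = Hv₀ = (10, -13, 0)
w2 = Hw1 = (-101, -11, 45)
Hw2 = (204, 313, 572)
w2·Hw2 = (-101)·204 + (-11)·313 + 45·572 = 1693; w2·w2 = (-101)·(-101) + (-11)·(-11) + 45·45 = 12347
λ ≈ 1693/12347 = 0.1371

0.1371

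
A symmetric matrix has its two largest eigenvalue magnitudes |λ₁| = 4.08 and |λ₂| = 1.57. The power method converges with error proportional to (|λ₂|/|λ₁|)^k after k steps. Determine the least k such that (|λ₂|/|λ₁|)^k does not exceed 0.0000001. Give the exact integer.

|λ₂/λ₁| = 1.57/4.08 = 0.38480
Need k ≥ ln(0.0000001) / ln(0.38480) = -16.1181 / -0.9550 ≈ 16.877
Smallest integer k satisfying the bound: 17

17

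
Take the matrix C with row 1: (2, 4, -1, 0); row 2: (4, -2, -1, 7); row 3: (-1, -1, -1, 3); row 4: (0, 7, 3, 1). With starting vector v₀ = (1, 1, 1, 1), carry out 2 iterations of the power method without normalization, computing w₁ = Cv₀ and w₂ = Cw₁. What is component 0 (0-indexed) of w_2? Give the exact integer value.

w1 = Cv₀ = (2·1 + 4·1 + (-1)·1 + 0·1; 4·1 + (-2)·1 + (-1)·1 + 7·1; (-1)·1 + (-1)·1 + (-1)·1 + 3·1; 0·1 + 7·1 + 3·1 + 1·1) = (5, 8, 0, 11)
w2 = Cw1 = (2·5 + 4·8 + (-1)·0 + 0·11; 4·5 + (-2)·8 + (-1)·0 + 7·11; (-1)·5 + (-1)·8 + (-1)·0 + 3·11; 0·5 + 7·8 + 3·0 + 1·11) = (42, 81, 20, 67)
The requested component of w2 is 42.

42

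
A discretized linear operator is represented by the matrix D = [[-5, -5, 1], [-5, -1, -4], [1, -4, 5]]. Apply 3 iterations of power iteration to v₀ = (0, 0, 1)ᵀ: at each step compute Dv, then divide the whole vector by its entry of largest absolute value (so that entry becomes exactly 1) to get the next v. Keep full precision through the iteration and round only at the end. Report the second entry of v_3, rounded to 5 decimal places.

Dv0 = (1.000000, -4.000000, 5.000000); divide by 5.000000 → v1 = (0.200000, -0.800000, 1.000000)
Dv1 = (4.000000, -4.200000, 8.400000); divide by 8.400000 → v2 = (0.476190, -0.500000, 1.000000)
Dv2 = (1.119048, -5.880952, 7.476190); divide by 7.476190 → v3 = (0.149682, -0.786624, 1.000000)
Requested entry of v3: -247/314 = -0.78662

-0.78662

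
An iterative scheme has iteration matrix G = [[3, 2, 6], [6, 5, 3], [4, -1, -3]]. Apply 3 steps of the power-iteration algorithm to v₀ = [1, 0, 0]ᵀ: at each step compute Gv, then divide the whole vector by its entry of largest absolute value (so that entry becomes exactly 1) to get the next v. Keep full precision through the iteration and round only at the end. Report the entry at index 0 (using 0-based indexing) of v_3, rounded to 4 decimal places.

0.3967

Gv0 = (3.00000, 6.00000, 4.00000); divide by 6.00000 → v1 = (0.50000, 1.00000, 0.66667)
Gv1 = (7.50000, 10.00000, -1.00000); divide by 10.00000 → v2 = (0.75000, 1.00000, -0.10000)
Gv2 = (3.65000, 9.20000, 2.30000); divide by 9.20000 → v3 = (0.39674, 1.00000, 0.25000)
Requested entry of v3: 219/552 = 0.3967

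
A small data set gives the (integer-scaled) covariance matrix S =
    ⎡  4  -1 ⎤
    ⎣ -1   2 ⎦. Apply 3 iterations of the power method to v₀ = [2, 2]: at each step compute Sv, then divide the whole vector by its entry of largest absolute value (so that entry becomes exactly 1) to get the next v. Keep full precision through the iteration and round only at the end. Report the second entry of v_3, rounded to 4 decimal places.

Sv0 = (6.00000, 2.00000); divide by 6.00000 → v1 = (1.00000, 0.33333)
Sv1 = (3.66667, -0.33333); divide by 3.66667 → v2 = (1.00000, -0.09091)
Sv2 = (4.09091, -1.18182); divide by 4.09091 → v3 = (1.00000, -0.28889)
Requested entry of v3: -26/90 = -0.2889

-0.2889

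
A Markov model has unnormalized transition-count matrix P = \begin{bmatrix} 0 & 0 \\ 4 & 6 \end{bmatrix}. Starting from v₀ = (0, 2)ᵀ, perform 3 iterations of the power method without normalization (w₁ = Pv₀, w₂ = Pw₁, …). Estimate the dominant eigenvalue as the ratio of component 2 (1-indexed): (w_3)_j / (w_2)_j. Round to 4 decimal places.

λ ≈ 6.0000

w1 = Pv₀ = (0·0 + 0·2; 4·0 + 6·2) = (0, 12)
w2 = Pw1 = (0·0 + 0·12; 4·0 + 6·12) = (0, 72)
w3 = Pw2 = (0, 432)
Ratio at component: 432 / 72 = 6.0000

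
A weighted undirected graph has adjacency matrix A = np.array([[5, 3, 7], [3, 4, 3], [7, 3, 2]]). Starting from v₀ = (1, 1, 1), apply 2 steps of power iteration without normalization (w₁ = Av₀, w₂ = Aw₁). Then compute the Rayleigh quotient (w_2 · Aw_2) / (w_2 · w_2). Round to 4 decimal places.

12.7056

w1 = Av₀ = (5·1 + 3·1 + 7·1; 3·1 + 4·1 + 3·1; 7·1 + 3·1 + 2·1) = (15, 10, 12)
w2 = Aw1 = (5·15 + 3·10 + 7·12; 3·15 + 4·10 + 3·12; 7·15 + 3·10 + 2·12) = (189, 121, 159)
Aw2 = (2421, 1528, 2004)
w2·Aw2 = 189·2421 + 121·1528 + 159·2004 = 961093; w2·w2 = 189·189 + 121·121 + 159·159 = 75643
λ ≈ 961093/75643 = 12.7056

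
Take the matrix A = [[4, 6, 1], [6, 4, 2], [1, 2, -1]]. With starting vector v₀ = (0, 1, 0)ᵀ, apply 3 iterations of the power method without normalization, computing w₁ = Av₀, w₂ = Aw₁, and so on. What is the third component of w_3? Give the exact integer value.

150

w1 = Av₀ = (4·0 + 6·1 + 1·0; 6·0 + 4·1 + 2·0; 1·0 + 2·1 + (-1)·0) = (6, 4, 2)
w2 = Aw1 = (4·6 + 6·4 + 1·2; 6·6 + 4·4 + 2·2; 1·6 + 2·4 + (-1)·2) = (50, 56, 12)
w3 = Aw2 = (548, 548, 150)
The requested component of w3 is 150.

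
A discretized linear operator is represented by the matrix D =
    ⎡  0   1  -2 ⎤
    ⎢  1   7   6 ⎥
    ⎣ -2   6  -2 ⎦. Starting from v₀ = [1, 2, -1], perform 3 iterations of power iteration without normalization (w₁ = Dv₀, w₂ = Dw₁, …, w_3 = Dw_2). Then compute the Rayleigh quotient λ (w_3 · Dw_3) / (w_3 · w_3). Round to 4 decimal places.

w1 = Dv₀ = (0·1 + 1·2 + (-2)·(-1); 1·1 + 7·2 + 6·(-1); (-2)·1 + 6·2 + (-2)·(-1)) = (4, 9, 12)
w2 = Dw1 = (0·4 + 1·9 + (-2)·12; 1·4 + 7·9 + 6·12; (-2)·4 + 6·9 + (-2)·12) = (-15, 139, 22)
w3 = Dw2 = (95, 1090, 820)
Dw3 = (-550, 12645, 4710)
w3·Dw3 = 95·(-550) + 1090·12645 + 820·4710 = 17593000; w3·w3 = 95·95 + 1090·1090 + 820·820 = 1869525
λ ≈ 17593000/1869525 = 9.4104

λ ≈ 9.4104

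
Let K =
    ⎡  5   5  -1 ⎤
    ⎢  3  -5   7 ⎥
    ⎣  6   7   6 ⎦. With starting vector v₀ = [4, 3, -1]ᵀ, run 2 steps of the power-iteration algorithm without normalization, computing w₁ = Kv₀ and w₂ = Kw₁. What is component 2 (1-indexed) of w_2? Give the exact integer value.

w1 = Kv₀ = (5·4 + 5·3 + (-1)·(-1); 3·4 + (-5)·3 + 7·(-1); 6·4 + 7·3 + 6·(-1)) = (36, -10, 39)
w2 = Kw1 = (5·36 + 5·(-10) + (-1)·39; 3·36 + (-5)·(-10) + 7·39; 6·36 + 7·(-10) + 6·39) = (91, 431, 380)
The requested component of w2 is 431.

431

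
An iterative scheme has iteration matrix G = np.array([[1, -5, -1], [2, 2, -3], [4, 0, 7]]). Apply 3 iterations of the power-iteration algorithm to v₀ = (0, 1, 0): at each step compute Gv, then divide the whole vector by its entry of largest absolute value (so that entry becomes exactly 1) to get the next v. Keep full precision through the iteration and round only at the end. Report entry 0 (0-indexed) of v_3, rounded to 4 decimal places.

Gv0 = (-5.00000, 2.00000, 0.00000); divide by -5.00000 → v1 = (1.00000, -0.40000, 0.00000)
Gv1 = (3.00000, 1.20000, 4.00000); divide by 4.00000 → v2 = (0.75000, 0.30000, 1.00000)
Gv2 = (-1.75000, -0.90000, 10.00000); divide by 10.00000 → v3 = (-0.17500, -0.09000, 1.00000)
Requested entry of v3: 35/-200 = -0.1750

-0.1750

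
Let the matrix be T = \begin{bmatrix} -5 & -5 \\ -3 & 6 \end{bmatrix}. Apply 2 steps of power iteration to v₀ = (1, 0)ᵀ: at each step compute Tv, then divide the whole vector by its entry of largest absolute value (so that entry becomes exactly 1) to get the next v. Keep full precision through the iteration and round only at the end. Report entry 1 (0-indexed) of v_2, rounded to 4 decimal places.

Tv0 = (-5.00000, -3.00000); divide by -5.00000 → v1 = (1.00000, 0.60000)
Tv1 = (-8.00000, 0.60000); divide by -8.00000 → v2 = (1.00000, -0.07500)
Requested entry of v2: -3/40 = -0.0750

-0.0750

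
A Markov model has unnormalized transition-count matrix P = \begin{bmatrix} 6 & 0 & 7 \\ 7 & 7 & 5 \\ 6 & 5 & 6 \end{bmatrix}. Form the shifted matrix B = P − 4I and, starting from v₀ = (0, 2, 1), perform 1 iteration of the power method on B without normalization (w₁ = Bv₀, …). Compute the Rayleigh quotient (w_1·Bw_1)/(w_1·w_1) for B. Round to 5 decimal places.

B = P − 4I has rows (2, 0, 7); (7, 3, 5); (6, 5, 2)
w1 = Bv₀ = (7, 11, 12)
Bw1 = (98, 142, 121)
w1·Bw1 = 3700; w1·w1 = 314; μ ≈ 3700/314 = 11.78344

11.78344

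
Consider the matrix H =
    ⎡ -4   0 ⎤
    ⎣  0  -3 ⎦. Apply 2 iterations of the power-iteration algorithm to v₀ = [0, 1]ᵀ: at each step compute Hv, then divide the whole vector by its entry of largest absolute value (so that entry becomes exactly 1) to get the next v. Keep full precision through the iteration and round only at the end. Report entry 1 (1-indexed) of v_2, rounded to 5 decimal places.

Hv0 = (0.000000, -3.000000); divide by -3.000000 → v1 = (0.000000, 1.000000)
Hv1 = (0.000000, -3.000000); divide by -3.000000 → v2 = (0.000000, 1.000000)
Requested entry of v2: 0/9 = 0.00000

0.00000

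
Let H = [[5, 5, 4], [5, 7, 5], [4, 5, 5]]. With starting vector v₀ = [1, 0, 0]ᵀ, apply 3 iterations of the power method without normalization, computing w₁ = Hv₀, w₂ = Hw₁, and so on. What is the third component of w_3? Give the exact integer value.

w1 = Hv₀ = (5, 5, 4)
w2 = Hw1 = (66, 80, 65)
w3 = Hw2 = (990, 1215, 989)
The requested component of w3 is 989.

989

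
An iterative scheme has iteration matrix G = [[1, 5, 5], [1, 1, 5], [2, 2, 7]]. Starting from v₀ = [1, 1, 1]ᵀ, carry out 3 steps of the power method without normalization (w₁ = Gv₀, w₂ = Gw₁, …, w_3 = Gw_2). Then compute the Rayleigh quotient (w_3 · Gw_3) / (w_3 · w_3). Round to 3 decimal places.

w1 = Gv₀ = (1·1 + 5·1 + 5·1; 1·1 + 1·1 + 5·1; 2·1 + 2·1 + 7·1) = (11, 7, 11)
w2 = Gw1 = (1·11 + 5·7 + 5·11; 1·11 + 1·7 + 5·11; 2·11 + 2·7 + 7·11) = (101, 73, 113)
w3 = Gw2 = (1031, 739, 1139)
Gw3 = (10421, 7465, 11513)
w3·Gw3 = 1031·10421 + 739·7465 + 1139·11513 = 29373993; w3·w3 = 1031·1031 + 739·739 + 1139·1139 = 2906403
λ ≈ 29373993/2906403 = 10.107

10.107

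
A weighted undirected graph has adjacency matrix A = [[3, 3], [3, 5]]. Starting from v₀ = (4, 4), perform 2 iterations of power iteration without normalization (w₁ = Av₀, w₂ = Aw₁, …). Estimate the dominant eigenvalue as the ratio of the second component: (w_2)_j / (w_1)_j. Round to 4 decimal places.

w1 = Av₀ = (24, 32)
w2 = Aw1 = (168, 232)
Ratio at component: 232 / 32 = 7.2500

7.2500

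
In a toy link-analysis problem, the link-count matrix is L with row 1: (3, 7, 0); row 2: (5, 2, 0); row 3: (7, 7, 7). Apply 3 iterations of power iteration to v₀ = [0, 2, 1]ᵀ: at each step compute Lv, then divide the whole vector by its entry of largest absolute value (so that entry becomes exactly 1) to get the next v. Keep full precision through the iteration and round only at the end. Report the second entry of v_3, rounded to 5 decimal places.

Lv0 = (14.000000, 4.000000, 21.000000); divide by 21.000000 → v1 = (0.666667, 0.190476, 1.000000)
Lv1 = (3.333333, 3.714286, 13.000000); divide by 13.000000 → v2 = (0.256410, 0.285714, 1.000000)
Lv2 = (2.769231, 1.853480, 10.794872); divide by 10.794872 → v3 = (0.256532, 0.171700, 1.000000)
Requested entry of v3: 506/2947 = 0.17170

0.17170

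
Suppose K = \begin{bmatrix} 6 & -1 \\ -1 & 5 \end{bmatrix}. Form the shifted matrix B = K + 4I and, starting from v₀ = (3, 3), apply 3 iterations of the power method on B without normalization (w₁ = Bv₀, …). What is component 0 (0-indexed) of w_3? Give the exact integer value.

B = K + 4I has rows (10, -1); (-1, 9)
w1 = Bv₀ = (10·3 + (-1)·3; (-1)·3 + 9·3) = (27, 24)
w2 = Bw1 = (10·27 + (-1)·24; (-1)·27 + 9·24) = (246, 189)
w3 = Bw2 = (2271, 1455)
Requested component of w3: 2271

2271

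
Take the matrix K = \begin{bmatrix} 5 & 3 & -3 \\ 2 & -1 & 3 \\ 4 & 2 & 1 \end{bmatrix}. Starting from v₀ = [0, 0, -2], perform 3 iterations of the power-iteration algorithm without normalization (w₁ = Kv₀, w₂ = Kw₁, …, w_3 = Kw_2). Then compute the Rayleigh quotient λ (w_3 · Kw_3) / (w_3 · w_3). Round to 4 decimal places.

λ ≈ 5.0974

w1 = Kv₀ = (6, -6, -2)
w2 = Kw1 = (18, 12, 10)
w3 = Kw2 = (96, 54, 106)
Kw3 = (324, 456, 598)
w3·Kw3 = 96·324 + 54·456 + 106·598 = 119116; w3·w3 = 96·96 + 54·54 + 106·106 = 23368
λ ≈ 119116/23368 = 5.0974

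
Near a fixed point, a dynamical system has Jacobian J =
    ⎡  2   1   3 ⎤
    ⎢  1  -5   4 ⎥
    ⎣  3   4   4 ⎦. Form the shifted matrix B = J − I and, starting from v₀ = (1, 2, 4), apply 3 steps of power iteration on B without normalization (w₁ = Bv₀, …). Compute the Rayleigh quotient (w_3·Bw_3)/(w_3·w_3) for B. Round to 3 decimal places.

B = J − I has rows (1, 1, 3); (1, -6, 4); (3, 4, 3)
w1 = Bv₀ = (15, 5, 23)
w2 = Bw1 = (89, 77, 134)
w3 = Bw2 = (568, 163, 977)
Bw3 = (3662, 3498, 5287)
w3·Bw3 = 7815589; w3·w3 = 1303722; μ ≈ 7815589/1303722 = 5.995

μ ≈ 5.995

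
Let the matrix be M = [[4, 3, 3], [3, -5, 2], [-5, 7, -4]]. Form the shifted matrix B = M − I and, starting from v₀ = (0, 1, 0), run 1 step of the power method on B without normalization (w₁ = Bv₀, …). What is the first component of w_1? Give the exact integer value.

B = M − I has rows (3, 3, 3); (3, -6, 2); (-5, 7, -5)
w1 = Bv₀ = (3, -6, 7)
Requested component of w1: 3

3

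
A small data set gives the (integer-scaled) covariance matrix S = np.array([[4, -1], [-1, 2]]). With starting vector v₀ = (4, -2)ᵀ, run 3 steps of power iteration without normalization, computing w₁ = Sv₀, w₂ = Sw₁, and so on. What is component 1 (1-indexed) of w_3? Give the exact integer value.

w1 = Sv₀ = (4·4 + (-1)·(-2); (-1)·4 + 2·(-2)) = (18, -8)
w2 = Sw1 = (4·18 + (-1)·(-8); (-1)·18 + 2·(-8)) = (80, -34)
w3 = Sw2 = (354, -148)
The requested component of w3 is 354.

354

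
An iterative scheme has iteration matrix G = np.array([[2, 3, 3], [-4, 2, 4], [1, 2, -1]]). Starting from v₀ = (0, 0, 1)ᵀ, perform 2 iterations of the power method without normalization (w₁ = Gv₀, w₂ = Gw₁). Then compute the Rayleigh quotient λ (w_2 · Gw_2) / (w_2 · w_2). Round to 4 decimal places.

w1 = Gv₀ = (2·0 + 3·0 + 3·1; (-4)·0 + 2·0 + 4·1; 1·0 + 2·0 + (-1)·1) = (3, 4, -1)
w2 = Gw1 = (2·3 + 3·4 + 3·(-1); (-4)·3 + 2·4 + 4·(-1); 1·3 + 2·4 + (-1)·(-1)) = (15, -8, 12)
Gw2 = (42, -28, -13)
w2·Gw2 = 15·42 + (-8)·(-28) + 12·(-13) = 698; w2·w2 = 15·15 + (-8)·(-8) + 12·12 = 433
λ ≈ 698/433 = 1.6120

1.6120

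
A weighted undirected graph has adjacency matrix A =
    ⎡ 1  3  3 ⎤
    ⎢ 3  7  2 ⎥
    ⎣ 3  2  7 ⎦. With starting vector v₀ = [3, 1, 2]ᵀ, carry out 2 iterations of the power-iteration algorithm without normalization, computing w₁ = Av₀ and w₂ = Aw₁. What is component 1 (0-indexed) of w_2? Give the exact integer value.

226

w1 = Av₀ = (1·3 + 3·1 + 3·2; 3·3 + 7·1 + 2·2; 3·3 + 2·1 + 7·2) = (12, 20, 25)
w2 = Aw1 = (1·12 + 3·20 + 3·25; 3·12 + 7·20 + 2·25; 3·12 + 2·20 + 7·25) = (147, 226, 251)
The requested component of w2 is 226.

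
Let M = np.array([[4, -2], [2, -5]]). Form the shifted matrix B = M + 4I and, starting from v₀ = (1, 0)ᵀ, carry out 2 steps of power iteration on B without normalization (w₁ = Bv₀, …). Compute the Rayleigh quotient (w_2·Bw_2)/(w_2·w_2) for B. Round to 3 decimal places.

B = M + 4I has rows (8, -2); (2, -1)
w1 = Bv₀ = (8, 2)
w2 = Bw1 = (60, 14)
Bw2 = (452, 106)
w2·Bw2 = 28604; w2·w2 = 3796; μ ≈ 28604/3796 = 7.535

μ ≈ 7.535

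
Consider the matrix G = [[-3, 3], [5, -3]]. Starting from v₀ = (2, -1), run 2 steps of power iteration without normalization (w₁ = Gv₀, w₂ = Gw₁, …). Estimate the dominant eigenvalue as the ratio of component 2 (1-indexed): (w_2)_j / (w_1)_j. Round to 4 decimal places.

λ ≈ -6.4615

w1 = Gv₀ = ((-3)·2 + 3·(-1); 5·2 + (-3)·(-1)) = (-9, 13)
w2 = Gw1 = ((-3)·(-9) + 3·13; 5·(-9) + (-3)·13) = (66, -84)
Ratio at component: -84 / 13 = -6.4615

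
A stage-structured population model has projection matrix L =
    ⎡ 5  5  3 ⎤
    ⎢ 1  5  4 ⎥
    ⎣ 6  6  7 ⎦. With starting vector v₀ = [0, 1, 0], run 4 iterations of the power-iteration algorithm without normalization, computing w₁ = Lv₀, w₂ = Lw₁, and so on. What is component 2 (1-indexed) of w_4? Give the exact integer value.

w1 = Lv₀ = (5, 5, 6)
w2 = Lw1 = (68, 54, 102)
w3 = Lw2 = (916, 746, 1446)
w4 = Lw3 = (12648, 10430, 20094)
The requested component of w4 is 10430.

10430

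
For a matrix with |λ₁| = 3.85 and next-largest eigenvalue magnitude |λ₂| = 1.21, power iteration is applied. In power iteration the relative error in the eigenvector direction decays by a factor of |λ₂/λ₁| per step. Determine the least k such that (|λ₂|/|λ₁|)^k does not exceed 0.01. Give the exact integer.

|λ₂/λ₁| = 1.21/3.85 = 0.31429
Need k ≥ ln(0.01) / ln(0.31429) = -4.6052 / -1.1575 ≈ 3.979
Smallest integer k satisfying the bound: 4

4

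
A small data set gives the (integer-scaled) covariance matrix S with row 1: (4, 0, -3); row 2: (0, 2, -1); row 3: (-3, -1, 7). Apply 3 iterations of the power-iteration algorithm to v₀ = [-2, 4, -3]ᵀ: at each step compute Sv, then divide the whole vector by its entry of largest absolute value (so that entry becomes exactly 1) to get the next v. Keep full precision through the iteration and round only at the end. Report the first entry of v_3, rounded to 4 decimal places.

Sv0 = (1.00000, 11.00000, -19.00000); divide by -19.00000 → v1 = (-0.05263, -0.57895, 1.00000)
Sv1 = (-3.21053, -2.15789, 7.73684); divide by 7.73684 → v2 = (-0.41497, -0.27891, 1.00000)
Sv2 = (-4.65986, -1.55782, 8.52381); divide by 8.52381 → v3 = (-0.54669, -0.18276, 1.00000)
Requested entry of v3: 685/-1253 = -0.5467

-0.5467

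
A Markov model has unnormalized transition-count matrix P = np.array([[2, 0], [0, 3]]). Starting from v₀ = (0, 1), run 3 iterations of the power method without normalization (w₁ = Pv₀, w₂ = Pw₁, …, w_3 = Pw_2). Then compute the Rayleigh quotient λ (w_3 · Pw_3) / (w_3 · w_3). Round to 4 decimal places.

λ ≈ 3.0000

w1 = Pv₀ = (2·0 + 0·1; 0·0 + 3·1) = (0, 3)
w2 = Pw1 = (2·0 + 0·3; 0·0 + 3·3) = (0, 9)
w3 = Pw2 = (0, 27)
Pw3 = (0, 81)
w3·Pw3 = 0·0 + 27·81 = 2187; w3·w3 = 0·0 + 27·27 = 729
λ ≈ 2187/729 = 3.0000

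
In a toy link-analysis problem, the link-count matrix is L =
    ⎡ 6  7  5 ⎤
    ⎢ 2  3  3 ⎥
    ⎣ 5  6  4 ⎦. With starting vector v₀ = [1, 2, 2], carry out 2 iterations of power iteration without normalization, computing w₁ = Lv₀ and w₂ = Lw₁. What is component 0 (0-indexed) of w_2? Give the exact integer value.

w1 = Lv₀ = (6·1 + 7·2 + 5·2; 2·1 + 3·2 + 3·2; 5·1 + 6·2 + 4·2) = (30, 14, 25)
w2 = Lw1 = (6·30 + 7·14 + 5·25; 2·30 + 3·14 + 3·25; 5·30 + 6·14 + 4·25) = (403, 177, 334)
The requested component of w2 is 403.

403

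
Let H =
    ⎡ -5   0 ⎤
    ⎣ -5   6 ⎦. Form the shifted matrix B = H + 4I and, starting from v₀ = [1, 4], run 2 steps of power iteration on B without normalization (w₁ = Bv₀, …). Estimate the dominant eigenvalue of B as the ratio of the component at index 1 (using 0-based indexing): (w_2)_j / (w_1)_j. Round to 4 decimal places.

μ ≈ 10.1429

B = H + 4I has rows (-1, 0); (-5, 10)
w1 = Bv₀ = ((-1)·1 + 0·4; (-5)·1 + 10·4) = (-1, 35)
w2 = Bw1 = ((-1)·(-1) + 0·35; (-5)·(-1) + 10·35) = (1, 355)
Ratio: 355/35 = 10.1429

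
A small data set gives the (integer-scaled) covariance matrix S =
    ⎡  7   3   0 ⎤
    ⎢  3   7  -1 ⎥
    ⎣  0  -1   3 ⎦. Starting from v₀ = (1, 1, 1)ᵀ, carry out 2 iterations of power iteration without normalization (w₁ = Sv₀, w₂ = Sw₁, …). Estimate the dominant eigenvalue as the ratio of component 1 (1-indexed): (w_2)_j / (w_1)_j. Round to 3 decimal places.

w1 = Sv₀ = (7·1 + 3·1 + 0·1; 3·1 + 7·1 + (-1)·1; 0·1 + (-1)·1 + 3·1) = (10, 9, 2)
w2 = Sw1 = (7·10 + 3·9 + 0·2; 3·10 + 7·9 + (-1)·2; 0·10 + (-1)·9 + 3·2) = (97, 91, -3)
Ratio at component: 97 / 10 = 9.700

λ ≈ 9.700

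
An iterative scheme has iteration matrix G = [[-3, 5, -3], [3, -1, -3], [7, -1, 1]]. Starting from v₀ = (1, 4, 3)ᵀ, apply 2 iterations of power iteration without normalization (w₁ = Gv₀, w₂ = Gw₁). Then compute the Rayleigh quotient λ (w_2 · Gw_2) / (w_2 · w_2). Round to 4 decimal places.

λ ≈ -4.5558

w1 = Gv₀ = ((-3)·1 + 5·4 + (-3)·3; 3·1 + (-1)·4 + (-3)·3; 7·1 + (-1)·4 + 1·3) = (8, -10, 6)
w2 = Gw1 = ((-3)·8 + 5·(-10) + (-3)·6; 3·8 + (-1)·(-10) + (-3)·6; 7·8 + (-1)·(-10) + 1·6) = (-92, 16, 72)
Gw2 = (140, -508, -588)
w2·Gw2 = (-92)·140 + 16·(-508) + 72·(-588) = -63344; w2·w2 = (-92)·(-92) + 16·16 + 72·72 = 13904
λ ≈ -63344/13904 = -4.5558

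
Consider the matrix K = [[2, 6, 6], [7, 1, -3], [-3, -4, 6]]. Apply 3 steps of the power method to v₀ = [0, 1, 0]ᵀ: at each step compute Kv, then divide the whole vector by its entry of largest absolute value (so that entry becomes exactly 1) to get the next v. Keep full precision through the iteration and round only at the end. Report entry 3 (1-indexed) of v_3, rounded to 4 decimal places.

1.0000

Kv0 = (6.00000, 1.00000, -4.00000); divide by 6.00000 → v1 = (1.00000, 0.16667, -0.66667)
Kv1 = (-1.00000, 9.16667, -7.66667); divide by 9.16667 → v2 = (-0.10909, 1.00000, -0.83636)
Kv2 = (0.76364, 2.74545, -8.69091); divide by -8.69091 → v3 = (-0.08787, -0.31590, 1.00000)
Requested entry of v3: -478/-478 = 1.0000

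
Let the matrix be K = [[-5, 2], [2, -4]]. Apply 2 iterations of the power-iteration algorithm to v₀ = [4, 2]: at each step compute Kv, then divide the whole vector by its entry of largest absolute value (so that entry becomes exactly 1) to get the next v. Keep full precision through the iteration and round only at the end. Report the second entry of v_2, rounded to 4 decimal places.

Kv0 = (-16.00000, 0.00000); divide by -16.00000 → v1 = (1.00000, 0.00000)
Kv1 = (-5.00000, 2.00000); divide by -5.00000 → v2 = (1.00000, -0.40000)
Requested entry of v2: -32/80 = -0.4000

-0.4000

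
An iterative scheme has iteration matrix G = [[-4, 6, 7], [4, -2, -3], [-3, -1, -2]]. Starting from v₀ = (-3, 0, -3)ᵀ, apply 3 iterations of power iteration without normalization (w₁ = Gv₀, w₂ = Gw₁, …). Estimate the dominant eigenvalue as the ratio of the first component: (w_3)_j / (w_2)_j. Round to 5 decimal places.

-7.65854

w1 = Gv₀ = (-9, -3, 15)
w2 = Gw1 = (123, -75, 0)
w3 = Gw2 = (-942, 642, -294)
Ratio at component: -942 / 123 = -7.65854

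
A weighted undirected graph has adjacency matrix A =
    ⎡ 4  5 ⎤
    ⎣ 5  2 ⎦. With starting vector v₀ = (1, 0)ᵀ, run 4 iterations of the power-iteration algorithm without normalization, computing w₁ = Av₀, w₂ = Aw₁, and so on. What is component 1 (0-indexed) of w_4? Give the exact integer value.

2100

w1 = Av₀ = (4·1 + 5·0; 5·1 + 2·0) = (4, 5)
w2 = Aw1 = (4·4 + 5·5; 5·4 + 2·5) = (41, 30)
w3 = Aw2 = (314, 265)
w4 = Aw3 = (2581, 2100)
The requested component of w4 is 2100.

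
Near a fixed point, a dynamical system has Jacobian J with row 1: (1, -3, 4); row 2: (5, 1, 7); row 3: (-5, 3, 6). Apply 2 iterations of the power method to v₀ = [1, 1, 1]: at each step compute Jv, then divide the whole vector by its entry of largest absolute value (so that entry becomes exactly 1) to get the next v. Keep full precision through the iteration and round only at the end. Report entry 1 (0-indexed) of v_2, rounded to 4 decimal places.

0.9623

Jv0 = (2.00000, 13.00000, 4.00000); divide by 13.00000 → v1 = (0.15385, 1.00000, 0.30769)
Jv1 = (-1.61538, 3.92308, 4.07692); divide by 4.07692 → v2 = (-0.39623, 0.96226, 1.00000)
Requested entry of v2: 51/53 = 0.9623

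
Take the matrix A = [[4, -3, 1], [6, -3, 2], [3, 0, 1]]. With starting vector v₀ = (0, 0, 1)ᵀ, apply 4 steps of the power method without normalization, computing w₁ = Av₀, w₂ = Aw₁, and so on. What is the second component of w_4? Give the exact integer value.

-22

w1 = Av₀ = (1, 2, 1)
w2 = Aw1 = (-1, 2, 4)
w3 = Aw2 = (-6, -4, 1)
w4 = Aw3 = (-11, -22, -17)
The requested component of w4 is -22.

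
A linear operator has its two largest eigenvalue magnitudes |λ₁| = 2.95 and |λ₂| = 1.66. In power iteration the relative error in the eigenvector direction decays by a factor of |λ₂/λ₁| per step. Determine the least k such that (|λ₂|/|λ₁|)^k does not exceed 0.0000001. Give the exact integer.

|λ₂/λ₁| = 1.66/2.95 = 0.56271
Need k ≥ ln(0.0000001) / ln(0.56271) = -16.1181 / -0.5750 ≈ 28.032
Smallest integer k satisfying the bound: 29

29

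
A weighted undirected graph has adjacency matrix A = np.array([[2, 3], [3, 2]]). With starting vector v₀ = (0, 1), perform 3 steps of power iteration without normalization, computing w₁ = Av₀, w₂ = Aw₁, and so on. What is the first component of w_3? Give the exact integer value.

w1 = Av₀ = (2·0 + 3·1; 3·0 + 2·1) = (3, 2)
w2 = Aw1 = (2·3 + 3·2; 3·3 + 2·2) = (12, 13)
w3 = Aw2 = (63, 62)
The requested component of w3 is 63.

63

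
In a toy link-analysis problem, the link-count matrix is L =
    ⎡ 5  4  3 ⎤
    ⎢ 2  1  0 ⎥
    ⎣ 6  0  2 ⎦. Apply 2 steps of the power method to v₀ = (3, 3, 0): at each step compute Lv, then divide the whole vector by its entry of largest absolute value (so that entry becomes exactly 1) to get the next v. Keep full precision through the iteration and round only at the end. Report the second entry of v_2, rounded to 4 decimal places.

0.2800

Lv0 = (27.00000, 9.00000, 18.00000); divide by 27.00000 → v1 = (1.00000, 0.33333, 0.66667)
Lv1 = (8.33333, 2.33333, 7.33333); divide by 8.33333 → v2 = (1.00000, 0.28000, 0.88000)
Requested entry of v2: 63/225 = 0.2800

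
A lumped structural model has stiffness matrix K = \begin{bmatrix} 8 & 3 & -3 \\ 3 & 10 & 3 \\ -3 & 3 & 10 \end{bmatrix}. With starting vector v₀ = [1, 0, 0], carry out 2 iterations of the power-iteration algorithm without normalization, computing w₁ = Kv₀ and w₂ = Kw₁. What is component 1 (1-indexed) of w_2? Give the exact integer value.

82

w1 = Kv₀ = (8, 3, -3)
w2 = Kw1 = (82, 45, -45)
The requested component of w2 is 82.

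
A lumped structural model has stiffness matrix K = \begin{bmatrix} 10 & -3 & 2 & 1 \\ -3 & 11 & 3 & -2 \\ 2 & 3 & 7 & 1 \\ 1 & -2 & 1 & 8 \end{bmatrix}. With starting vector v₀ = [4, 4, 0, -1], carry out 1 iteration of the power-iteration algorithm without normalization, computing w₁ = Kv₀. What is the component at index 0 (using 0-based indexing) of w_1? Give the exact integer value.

27

w1 = Kv₀ = (27, 34, 19, -12)
The requested component of w1 is 27.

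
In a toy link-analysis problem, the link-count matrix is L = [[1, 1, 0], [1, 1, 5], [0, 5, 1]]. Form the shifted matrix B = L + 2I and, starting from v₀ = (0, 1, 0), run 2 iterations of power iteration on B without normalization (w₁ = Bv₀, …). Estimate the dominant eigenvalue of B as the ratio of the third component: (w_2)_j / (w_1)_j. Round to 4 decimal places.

B = L + 2I has rows (3, 1, 0); (1, 3, 5); (0, 5, 3)
w1 = Bv₀ = (1, 3, 5)
w2 = Bw1 = (6, 35, 30)
Ratio: 30/5 = 6.0000

6.0000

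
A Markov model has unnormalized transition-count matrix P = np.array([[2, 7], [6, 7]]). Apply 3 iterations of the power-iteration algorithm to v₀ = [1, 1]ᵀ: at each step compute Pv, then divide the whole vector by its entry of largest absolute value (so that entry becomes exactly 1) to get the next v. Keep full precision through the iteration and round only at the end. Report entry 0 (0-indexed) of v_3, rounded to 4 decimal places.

Pv0 = (9.00000, 13.00000); divide by 13.00000 → v1 = (0.69231, 1.00000)
Pv1 = (8.38462, 11.15385); divide by 11.15385 → v2 = (0.75172, 1.00000)
Pv2 = (8.50345, 11.51034); divide by 11.51034 → v3 = (0.73877, 1.00000)
Requested entry of v3: 1233/1669 = 0.7388

0.7388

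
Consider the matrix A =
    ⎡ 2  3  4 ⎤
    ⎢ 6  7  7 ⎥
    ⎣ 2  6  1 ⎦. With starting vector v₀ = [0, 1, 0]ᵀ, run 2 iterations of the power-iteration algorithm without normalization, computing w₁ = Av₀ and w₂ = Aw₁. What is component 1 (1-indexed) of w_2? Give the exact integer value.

51

w1 = Av₀ = (2·0 + 3·1 + 4·0; 6·0 + 7·1 + 7·0; 2·0 + 6·1 + 1·0) = (3, 7, 6)
w2 = Aw1 = (2·3 + 3·7 + 4·6; 6·3 + 7·7 + 7·6; 2·3 + 6·7 + 1·6) = (51, 109, 54)
The requested component of w2 is 51.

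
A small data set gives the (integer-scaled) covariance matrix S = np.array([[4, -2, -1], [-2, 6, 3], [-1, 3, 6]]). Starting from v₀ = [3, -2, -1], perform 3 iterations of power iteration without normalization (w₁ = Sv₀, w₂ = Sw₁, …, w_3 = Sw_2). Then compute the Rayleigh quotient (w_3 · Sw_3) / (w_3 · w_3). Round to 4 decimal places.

λ ≈ 9.7791

w1 = Sv₀ = (17, -21, -15)
w2 = Sw1 = (125, -205, -170)
w3 = Sw2 = (1080, -1990, -1760)
Sw3 = (10060, -19380, -17610)
w3·Sw3 = 1080·10060 + (-1990)·(-19380) + (-1760)·(-17610) = 80424600; w3·w3 = 1080·1080 + (-1990)·(-1990) + (-1760)·(-1760) = 8224100
λ ≈ 80424600/8224100 = 9.7791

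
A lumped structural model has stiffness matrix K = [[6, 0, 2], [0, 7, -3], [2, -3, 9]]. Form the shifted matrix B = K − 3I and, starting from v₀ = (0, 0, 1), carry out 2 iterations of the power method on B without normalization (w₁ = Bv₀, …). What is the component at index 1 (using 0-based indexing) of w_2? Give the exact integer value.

-30

B = K − 3I has rows (3, 0, 2); (0, 4, -3); (2, -3, 6)
w1 = Bv₀ = (3·0 + 0·0 + 2·1; 0·0 + 4·0 + (-3)·1; 2·0 + (-3)·0 + 6·1) = (2, -3, 6)
w2 = Bw1 = (3·2 + 0·(-3) + 2·6; 0·2 + 4·(-3) + (-3)·6; 2·2 + (-3)·(-3) + 6·6) = (18, -30, 49)
Requested component of w2: -30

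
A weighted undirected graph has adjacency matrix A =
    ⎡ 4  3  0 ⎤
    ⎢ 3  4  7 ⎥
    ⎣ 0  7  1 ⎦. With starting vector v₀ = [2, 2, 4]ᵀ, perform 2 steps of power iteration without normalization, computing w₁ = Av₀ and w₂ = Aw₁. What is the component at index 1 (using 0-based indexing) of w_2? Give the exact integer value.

w1 = Av₀ = (4·2 + 3·2 + 0·4; 3·2 + 4·2 + 7·4; 0·2 + 7·2 + 1·4) = (14, 42, 18)
w2 = Aw1 = (4·14 + 3·42 + 0·18; 3·14 + 4·42 + 7·18; 0·14 + 7·42 + 1·18) = (182, 336, 312)
The requested component of w2 is 336.

336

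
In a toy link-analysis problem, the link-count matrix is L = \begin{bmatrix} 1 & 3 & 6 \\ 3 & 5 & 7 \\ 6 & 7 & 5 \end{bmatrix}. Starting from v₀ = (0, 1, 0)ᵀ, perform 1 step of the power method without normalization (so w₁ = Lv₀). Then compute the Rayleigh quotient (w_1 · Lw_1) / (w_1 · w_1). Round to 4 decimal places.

14.5904

w1 = Lv₀ = (1·0 + 3·1 + 6·0; 3·0 + 5·1 + 7·0; 6·0 + 7·1 + 5·0) = (3, 5, 7)
Lw1 = (60, 83, 88)
w1·Lw1 = 3·60 + 5·83 + 7·88 = 1211; w1·w1 = 3·3 + 5·5 + 7·7 = 83
λ ≈ 1211/83 = 14.5904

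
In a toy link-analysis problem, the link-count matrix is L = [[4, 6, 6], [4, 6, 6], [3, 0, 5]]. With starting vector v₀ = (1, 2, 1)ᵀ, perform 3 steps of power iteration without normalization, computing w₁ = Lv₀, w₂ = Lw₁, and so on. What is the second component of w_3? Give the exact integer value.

w1 = Lv₀ = (4·1 + 6·2 + 6·1; 4·1 + 6·2 + 6·1; 3·1 + 0·2 + 5·1) = (22, 22, 8)
w2 = Lw1 = (4·22 + 6·22 + 6·8; 4·22 + 6·22 + 6·8; 3·22 + 0·22 + 5·8) = (268, 268, 106)
w3 = Lw2 = (3316, 3316, 1334)
The requested component of w3 is 3316.

3316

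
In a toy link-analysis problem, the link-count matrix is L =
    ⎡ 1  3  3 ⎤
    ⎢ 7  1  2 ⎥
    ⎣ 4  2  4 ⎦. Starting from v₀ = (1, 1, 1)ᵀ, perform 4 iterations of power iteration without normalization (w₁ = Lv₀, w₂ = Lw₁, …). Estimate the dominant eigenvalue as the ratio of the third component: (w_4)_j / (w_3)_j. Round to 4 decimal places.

w1 = Lv₀ = (1·1 + 3·1 + 3·1; 7·1 + 1·1 + 2·1; 4·1 + 2·1 + 4·1) = (7, 10, 10)
w2 = Lw1 = (1·7 + 3·10 + 3·10; 7·7 + 1·10 + 2·10; 4·7 + 2·10 + 4·10) = (67, 79, 88)
w3 = Lw2 = (568, 724, 778)
w4 = Lw3 = (5074, 6256, 6832)
Ratio at component: 6832 / 778 = 8.7815

8.7815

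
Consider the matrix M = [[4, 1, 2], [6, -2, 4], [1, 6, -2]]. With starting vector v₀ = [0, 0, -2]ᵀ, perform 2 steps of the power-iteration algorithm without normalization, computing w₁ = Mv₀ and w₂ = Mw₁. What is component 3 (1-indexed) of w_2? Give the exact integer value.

w1 = Mv₀ = (4·0 + 1·0 + 2·(-2); 6·0 + (-2)·0 + 4·(-2); 1·0 + 6·0 + (-2)·(-2)) = (-4, -8, 4)
w2 = Mw1 = (4·(-4) + 1·(-8) + 2·4; 6·(-4) + (-2)·(-8) + 4·4; 1·(-4) + 6·(-8) + (-2)·4) = (-16, 8, -60)
The requested component of w2 is -60.

-60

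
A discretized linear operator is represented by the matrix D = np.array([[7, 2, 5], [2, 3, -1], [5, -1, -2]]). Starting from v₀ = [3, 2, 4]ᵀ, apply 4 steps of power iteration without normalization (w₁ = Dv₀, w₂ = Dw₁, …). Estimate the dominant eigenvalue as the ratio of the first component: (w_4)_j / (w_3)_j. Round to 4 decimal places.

w1 = Dv₀ = (7·3 + 2·2 + 5·4; 2·3 + 3·2 + (-1)·4; 5·3 + (-1)·2 + (-2)·4) = (45, 8, 5)
w2 = Dw1 = (7·45 + 2·8 + 5·5; 2·45 + 3·8 + (-1)·5; 5·45 + (-1)·8 + (-2)·5) = (356, 109, 207)
w3 = Dw2 = (3745, 832, 1257)
w4 = Dw3 = (34164, 8729, 15379)
Ratio at component: 34164 / 3745 = 9.1226

9.1226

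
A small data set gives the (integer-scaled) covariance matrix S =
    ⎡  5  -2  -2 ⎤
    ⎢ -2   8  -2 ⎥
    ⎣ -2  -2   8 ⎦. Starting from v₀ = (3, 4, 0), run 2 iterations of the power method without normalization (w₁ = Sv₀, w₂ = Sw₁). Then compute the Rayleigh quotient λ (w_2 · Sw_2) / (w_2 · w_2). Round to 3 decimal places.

w1 = Sv₀ = (5·3 + (-2)·4 + (-2)·0; (-2)·3 + 8·4 + (-2)·0; (-2)·3 + (-2)·4 + 8·0) = (7, 26, -14)
w2 = Sw1 = (5·7 + (-2)·26 + (-2)·(-14); (-2)·7 + 8·26 + (-2)·(-14); (-2)·7 + (-2)·26 + 8·(-14)) = (11, 222, -178)
Sw2 = (-33, 2110, -1890)
w2·Sw2 = 11·(-33) + 222·2110 + (-178)·(-1890) = 804477; w2·w2 = 11·11 + 222·222 + (-178)·(-178) = 81089
λ ≈ 804477/81089 = 9.921

λ ≈ 9.921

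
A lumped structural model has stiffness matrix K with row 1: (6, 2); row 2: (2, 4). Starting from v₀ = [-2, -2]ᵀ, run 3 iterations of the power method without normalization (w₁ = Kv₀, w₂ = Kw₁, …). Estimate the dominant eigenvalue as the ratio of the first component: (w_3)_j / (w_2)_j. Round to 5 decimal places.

7.33333

w1 = Kv₀ = (6·(-2) + 2·(-2); 2·(-2) + 4·(-2)) = (-16, -12)
w2 = Kw1 = (6·(-16) + 2·(-12); 2·(-16) + 4·(-12)) = (-120, -80)
w3 = Kw2 = (-880, -560)
Ratio at component: -880 / -120 = 7.33333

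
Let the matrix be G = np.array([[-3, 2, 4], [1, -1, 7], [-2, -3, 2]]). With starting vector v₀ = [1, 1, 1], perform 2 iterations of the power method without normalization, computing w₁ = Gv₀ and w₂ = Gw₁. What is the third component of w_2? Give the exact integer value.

w1 = Gv₀ = (3, 7, -3)
w2 = Gw1 = (-7, -25, -33)
The requested component of w2 is -33.

-33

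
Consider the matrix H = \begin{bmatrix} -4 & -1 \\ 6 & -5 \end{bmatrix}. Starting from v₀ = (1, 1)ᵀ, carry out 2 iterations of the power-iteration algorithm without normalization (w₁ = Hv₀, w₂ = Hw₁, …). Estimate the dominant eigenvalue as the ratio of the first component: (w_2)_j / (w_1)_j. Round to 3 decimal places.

w1 = Hv₀ = (-5, 1)
w2 = Hw1 = (19, -35)
Ratio at component: 19 / -5 = -3.800

-3.800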